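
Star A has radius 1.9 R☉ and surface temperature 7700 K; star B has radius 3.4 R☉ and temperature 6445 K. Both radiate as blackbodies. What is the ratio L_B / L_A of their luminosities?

L = 4πR²σT⁴ ∝ R²T⁴, so L_B/L_A = (3.4/1.9)² × (6445/7700)⁴ = 3.20 × 0.491 = 1.57.

L_B/L_A ≈ 1.57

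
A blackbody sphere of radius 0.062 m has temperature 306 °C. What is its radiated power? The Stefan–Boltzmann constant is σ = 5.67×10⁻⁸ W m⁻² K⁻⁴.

A = 4πr² = 4π × (0.062)² = 0.0483 m².
306 °C = 579 K.
P = σAT⁴ = 5.67×10⁻⁸ × 0.0483 × (579)⁴ = 5.67×10⁻⁸ × 0.0483 × 1.12×10^11.
P = 308 W.

P ≈ 308 W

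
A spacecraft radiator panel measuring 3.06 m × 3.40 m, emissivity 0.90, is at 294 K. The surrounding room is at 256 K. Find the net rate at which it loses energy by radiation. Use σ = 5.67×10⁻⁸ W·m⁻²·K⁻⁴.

Q ≈ 1690 W

A = 3.06 × 3.40 = 10.4 m².
Q = εσA(T⁴ − T_s⁴). T⁴ − T_s⁴ = (294)⁴ − (256)⁴ = 7.47×10^9 − 4.29×10^9 = 3.18×10^9 K⁴.
Q = 0.90 × 5.67×10⁻⁸ × 10.4 × 3.18×10^9 = 1690 W.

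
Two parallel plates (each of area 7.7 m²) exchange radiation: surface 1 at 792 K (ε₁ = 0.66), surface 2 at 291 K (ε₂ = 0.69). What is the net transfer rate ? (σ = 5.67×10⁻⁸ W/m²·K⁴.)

For two large parallel gray plates, q = σ(T₁⁴ − T₂⁴) / (1/ε₁ + 1/ε₂ − 1).
1/ε₁ + 1/ε₂ − 1 = 1/0.66 + 1/0.69 − 1 = 1.964.
T₁⁴ − T₂⁴ = 3.93×10^11 − 7.17×10^9 = 3.86×10^11 K⁴.
q = 5.67×10⁻⁸ × 3.86×10^11 / 1.964 = 11100 W/m².
Q = q·A = 11100 × 7.7 = 85900 W.

Q ≈ 85900 W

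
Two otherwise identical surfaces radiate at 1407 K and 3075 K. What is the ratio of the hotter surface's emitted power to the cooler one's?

ratio ≈ 22.8

P ∝ T⁴, so the ratio is (3075/1407)⁴ = (2.186)⁴ = 22.8.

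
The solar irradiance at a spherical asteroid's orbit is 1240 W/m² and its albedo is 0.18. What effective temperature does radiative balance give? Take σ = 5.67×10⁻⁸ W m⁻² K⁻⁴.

Power absorbed = (1−a)S·πR²; power emitted = 4πR²σT⁴. Equating and cancelling πR²:
T = ((1−a)S / 4σ)^(1/4) = (1020 / (4 × 5.67×10⁻⁸))^(1/4) = (4.48×10^9)^(1/4).
T = 259 K.

T ≈ 259 K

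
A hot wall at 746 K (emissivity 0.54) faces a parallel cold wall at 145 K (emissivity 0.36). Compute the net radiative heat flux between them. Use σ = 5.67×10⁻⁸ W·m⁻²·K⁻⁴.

q ≈ 4830 W/m²

For two large parallel gray plates, q = σ(T₁⁴ − T₂⁴) / (1/ε₁ + 1/ε₂ − 1).
1/ε₁ + 1/ε₂ − 1 = 1/0.54 + 1/0.36 − 1 = 3.630.
T₁⁴ − T₂⁴ = 3.10×10^11 − 4.42×10^8 = 3.09×10^11 K⁴.
q = 5.67×10⁻⁸ × 3.09×10^11 / 3.630 = 4830 W/m².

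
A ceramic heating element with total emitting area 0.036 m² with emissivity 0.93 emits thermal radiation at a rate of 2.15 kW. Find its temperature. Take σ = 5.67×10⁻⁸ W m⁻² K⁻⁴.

T ≈ 1030 K

From P = εσAT⁴, T = (P / εσA)^(1/4) = (2150 / (0.93 × 5.67×10⁻⁸ × 0.0360))^(1/4).
T = (1.13×10^12)^(1/4) = 1030 K.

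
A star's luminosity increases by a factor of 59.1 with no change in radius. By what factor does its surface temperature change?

P ∝ T⁴ ⇒ T ∝ P^(1/4), so T scales by (59.1)^(1/4) = 2.77.

factor ≈ 2.77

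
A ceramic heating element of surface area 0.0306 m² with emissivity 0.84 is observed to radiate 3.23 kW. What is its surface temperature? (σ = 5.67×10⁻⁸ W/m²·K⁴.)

T ≈ 1220 K

From P = εσAT⁴, T = (P / εσA)^(1/4) = (3230 / (0.84 × 5.67×10⁻⁸ × 0.0306))^(1/4).
T = (2.22×10^12)^(1/4) = 1220 K.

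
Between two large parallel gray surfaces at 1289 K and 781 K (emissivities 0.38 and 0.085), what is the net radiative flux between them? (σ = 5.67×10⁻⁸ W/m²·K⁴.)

q ≈ 10100 W/m²

For two large parallel gray plates, q = σ(T₁⁴ − T₂⁴) / (1/ε₁ + 1/ε₂ − 1).
1/ε₁ + 1/ε₂ − 1 = 1/0.38 + 1/0.085 − 1 = 13.40.
T₁⁴ − T₂⁴ = 2.76×10^12 − 3.72×10^11 = 2.39×10^12 K⁴.
q = 5.67×10⁻⁸ × 2.39×10^12 / 13.40 = 10100 W/m².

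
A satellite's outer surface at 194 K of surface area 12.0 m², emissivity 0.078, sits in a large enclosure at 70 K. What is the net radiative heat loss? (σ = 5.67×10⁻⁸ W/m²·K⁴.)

Q = εσA(T⁴ − T_s⁴). T⁴ − T_s⁴ = (194)⁴ − (70)⁴ = 1.42×10^9 − 2.40×10^7 = 1.39×10^9 K⁴.
Q = 0.078 × 5.67×10⁻⁸ × 12.0 × 1.39×10^9 = 73.9 W.

Q ≈ 73.9 W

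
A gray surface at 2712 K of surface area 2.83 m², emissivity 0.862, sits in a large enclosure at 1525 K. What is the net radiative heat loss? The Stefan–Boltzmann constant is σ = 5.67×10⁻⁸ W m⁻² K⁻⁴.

Q ≈ 6.73×10^6 W

Q = εσA(T⁴ − T_s⁴). T⁴ − T_s⁴ = (2712)⁴ − (1525)⁴ = 5.41×10^13 − 5.41×10^12 = 4.87×10^13 K⁴.
Q = 0.862 × 5.67×10⁻⁸ × 2.83 × 4.87×10^13 = 6.73×10^6 W.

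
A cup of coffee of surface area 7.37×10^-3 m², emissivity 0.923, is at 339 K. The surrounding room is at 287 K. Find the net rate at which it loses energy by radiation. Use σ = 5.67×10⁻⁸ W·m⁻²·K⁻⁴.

Q ≈ 2.48 W

Q = εσA(T⁴ − T_s⁴). T⁴ − T_s⁴ = (339)⁴ − (287)⁴ = 1.32×10^10 − 6.78×10^9 = 6.42×10^9 K⁴.
Q = 0.923 × 5.67×10⁻⁸ × 7.37×10^-3 × 6.42×10^9 = 2.48 W.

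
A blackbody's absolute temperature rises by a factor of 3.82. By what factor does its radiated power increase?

P ∝ T⁴, so the power scales as (3.82)⁴ = 213.

factor ≈ 213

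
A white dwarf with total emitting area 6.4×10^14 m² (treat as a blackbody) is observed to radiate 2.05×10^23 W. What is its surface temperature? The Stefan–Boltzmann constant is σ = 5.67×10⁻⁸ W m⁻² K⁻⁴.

From P = σAT⁴, T = (P / σA)^(1/4) = (2.05×10^23 / (5.67×10⁻⁸ × 6.40×10^14))^(1/4).
T = (5.65×10^15)^(1/4) = 8670 K.

T ≈ 8670 K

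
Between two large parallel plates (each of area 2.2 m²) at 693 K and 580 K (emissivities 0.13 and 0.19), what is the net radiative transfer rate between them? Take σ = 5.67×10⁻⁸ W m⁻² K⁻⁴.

For two large parallel gray plates, q = σ(T₁⁴ − T₂⁴) / (1/ε₁ + 1/ε₂ − 1).
1/ε₁ + 1/ε₂ − 1 = 1/0.13 + 1/0.19 − 1 = 11.96.
T₁⁴ − T₂⁴ = 2.31×10^11 − 1.13×10^11 = 1.17×10^11 K⁴.
q = 5.67×10⁻⁸ × 1.17×10^11 / 11.96 = 557 W/m².
Q = q·A = 557 × 2.2 = 1230 W.

Q ≈ 1230 W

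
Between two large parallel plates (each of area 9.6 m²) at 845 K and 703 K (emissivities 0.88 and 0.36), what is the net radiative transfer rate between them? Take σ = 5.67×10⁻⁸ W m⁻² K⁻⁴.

Q ≈ 49600 W

For two large parallel gray plates, q = σ(T₁⁴ − T₂⁴) / (1/ε₁ + 1/ε₂ − 1).
1/ε₁ + 1/ε₂ − 1 = 1/0.88 + 1/0.36 − 1 = 2.914.
T₁⁴ − T₂⁴ = 5.10×10^11 − 2.44×10^11 = 2.66×10^11 K⁴.
q = 5.67×10⁻⁸ × 2.66×10^11 / 2.914 = 5170 W/m².
Q = q·A = 5170 × 9.6 = 49600 W.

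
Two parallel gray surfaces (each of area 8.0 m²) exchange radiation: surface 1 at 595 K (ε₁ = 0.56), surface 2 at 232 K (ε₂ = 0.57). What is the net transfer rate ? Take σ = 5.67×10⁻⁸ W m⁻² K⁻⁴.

For two large parallel gray plates, q = σ(T₁⁴ − T₂⁴) / (1/ε₁ + 1/ε₂ − 1).
1/ε₁ + 1/ε₂ − 1 = 1/0.56 + 1/0.57 − 1 = 2.540.
T₁⁴ − T₂⁴ = 1.25×10^11 − 2.90×10^9 = 1.22×10^11 K⁴.
q = 5.67×10⁻⁸ × 1.22×10^11 / 2.540 = 2730 W/m².
Q = q·A = 2730 × 8.0 = 21900 W.

Q ≈ 21900 W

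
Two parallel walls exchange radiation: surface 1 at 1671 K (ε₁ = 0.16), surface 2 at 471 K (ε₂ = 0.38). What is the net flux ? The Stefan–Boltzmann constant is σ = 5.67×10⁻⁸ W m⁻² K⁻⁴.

q ≈ 55700 W/m²

For two large parallel gray plates, q = σ(T₁⁴ − T₂⁴) / (1/ε₁ + 1/ε₂ − 1).
1/ε₁ + 1/ε₂ − 1 = 1/0.16 + 1/0.38 − 1 = 7.882.
T₁⁴ − T₂⁴ = 7.80×10^12 − 4.92×10^10 = 7.75×10^12 K⁴.
q = 5.67×10⁻⁸ × 7.75×10^12 / 7.882 = 55700 W/m².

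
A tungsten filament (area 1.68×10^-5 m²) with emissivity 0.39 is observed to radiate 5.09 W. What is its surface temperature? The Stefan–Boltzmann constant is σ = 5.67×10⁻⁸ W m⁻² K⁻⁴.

T ≈ 1920 K

From P = εσAT⁴, T = (P / εσA)^(1/4) = (5.09 / (0.39 × 5.67×10⁻⁸ × 1.68×10^-5))^(1/4).
T = (1.37×10^13)^(1/4) = 1920 K.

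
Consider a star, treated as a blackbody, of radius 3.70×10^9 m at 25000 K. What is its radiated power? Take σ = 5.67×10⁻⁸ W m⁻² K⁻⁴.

P ≈ 3.81×10^30 W

A = 4πr² = 4π × (3.70×10^9)² = 1.72×10^20 m².
P = σAT⁴ = 5.67×10⁻⁸ × 1.72×10^20 × (25000)⁴ = 5.67×10⁻⁸ × 1.72×10^20 × 3.91×10^17.
P = 3.81×10^30 W.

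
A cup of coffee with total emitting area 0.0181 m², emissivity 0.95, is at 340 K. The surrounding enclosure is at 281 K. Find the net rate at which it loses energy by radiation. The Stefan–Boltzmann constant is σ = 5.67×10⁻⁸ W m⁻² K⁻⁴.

Q ≈ 6.95 W

Q = εσA(T⁴ − T_s⁴). T⁴ − T_s⁴ = (340)⁴ − (281)⁴ = 1.34×10^10 − 6.23×10^9 = 7.13×10^9 K⁴.
Q = 0.95 × 5.67×10⁻⁸ × 0.0181 × 7.13×10^9 = 6.95 W.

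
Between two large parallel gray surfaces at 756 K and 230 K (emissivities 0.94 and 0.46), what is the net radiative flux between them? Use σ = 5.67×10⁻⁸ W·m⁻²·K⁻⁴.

For two large parallel gray plates, q = σ(T₁⁴ − T₂⁴) / (1/ε₁ + 1/ε₂ − 1).
1/ε₁ + 1/ε₂ − 1 = 1/0.94 + 1/0.46 − 1 = 2.238.
T₁⁴ − T₂⁴ = 3.27×10^11 − 2.80×10^9 = 3.24×10^11 K⁴.
q = 5.67×10⁻⁸ × 3.24×10^11 / 2.238 = 8210 W/m².

q ≈ 8210 W/m²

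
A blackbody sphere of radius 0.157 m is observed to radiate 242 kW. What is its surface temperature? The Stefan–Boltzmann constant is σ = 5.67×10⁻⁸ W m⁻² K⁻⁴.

T ≈ 1930 K

A = 4πr² = 4π × (0.157)² = 0.310 m².
From P = σAT⁴, T = (P / σA)^(1/4) = (2.42×10^5 / (5.67×10⁻⁸ × 0.310))^(1/4).
T = (1.38×10^13)^(1/4) = 1930 K.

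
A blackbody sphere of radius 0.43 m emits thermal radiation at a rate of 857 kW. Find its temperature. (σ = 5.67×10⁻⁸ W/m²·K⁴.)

T ≈ 1600 K

A = 4πr² = 4π × (0.43)² = 2.32 m².
From P = σAT⁴, T = (P / σA)^(1/4) = (8.57×10^5 / (5.67×10⁻⁸ × 2.32))^(1/4).
T = (6.51×10^12)^(1/4) = 1600 K.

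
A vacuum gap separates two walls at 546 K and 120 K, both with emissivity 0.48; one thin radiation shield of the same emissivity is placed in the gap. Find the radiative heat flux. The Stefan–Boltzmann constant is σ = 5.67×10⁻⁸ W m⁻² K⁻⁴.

q ≈ 794 W/m²

Each of the 2 gaps contributes resistance (2/ε − 1) = 2/0.48 − 1 = 3.167; total = 6.333.
q = σ(T₁⁴ − T₂⁴) / 6.333 = 5.67×10⁻⁸ × 8.87×10^10 / 6.333 = 794 W/m².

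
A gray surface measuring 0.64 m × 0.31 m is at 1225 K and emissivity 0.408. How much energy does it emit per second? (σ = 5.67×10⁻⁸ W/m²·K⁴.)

A = 0.64 × 0.31 = 0.198 m².
P = εσAT⁴ = 0.408 × 5.67×10⁻⁸ × 0.198 × (1225)⁴ = 0.408 × 5.67×10⁻⁸ × 0.198 × 2.25×10^12.
P = 10300 W.

P ≈ 10300 W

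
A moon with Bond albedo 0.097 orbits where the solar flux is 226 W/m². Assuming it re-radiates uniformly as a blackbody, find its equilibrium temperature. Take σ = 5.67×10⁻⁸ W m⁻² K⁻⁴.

T ≈ 173 K

Power absorbed = (1−a)S·πR²; power emitted = 4πR²σT⁴. Equating and cancelling πR²:
T = ((1−a)S / 4σ)^(1/4) = (204 / (4 × 5.67×10⁻⁸))^(1/4) = (9.00×10^8)^(1/4).
T = 173 K.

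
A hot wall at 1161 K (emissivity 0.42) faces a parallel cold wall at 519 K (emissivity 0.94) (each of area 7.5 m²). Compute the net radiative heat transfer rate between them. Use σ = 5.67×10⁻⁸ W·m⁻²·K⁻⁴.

Q ≈ 3.03×10^5 W

For two large parallel gray plates, q = σ(T₁⁴ − T₂⁴) / (1/ε₁ + 1/ε₂ − 1).
1/ε₁ + 1/ε₂ − 1 = 1/0.42 + 1/0.94 − 1 = 2.445.
T₁⁴ − T₂⁴ = 1.82×10^12 − 7.26×10^10 = 1.74×10^12 K⁴.
q = 5.67×10⁻⁸ × 1.74×10^12 / 2.445 = 40500 W/m².
Q = q·A = 40500 × 7.5 = 3.03×10^5 W.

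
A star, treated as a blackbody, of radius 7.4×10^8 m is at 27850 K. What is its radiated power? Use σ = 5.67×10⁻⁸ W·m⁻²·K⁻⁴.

A = 4πr² = 4π × (7.4×10^8)² = 6.88×10^18 m².
P = σAT⁴ = 5.67×10⁻⁸ × 6.88×10^18 × (27850)⁴ = 5.67×10⁻⁸ × 6.88×10^18 × 6.02×10^17.
P = 2.35×10^29 W.

P ≈ 2.35×10^29 W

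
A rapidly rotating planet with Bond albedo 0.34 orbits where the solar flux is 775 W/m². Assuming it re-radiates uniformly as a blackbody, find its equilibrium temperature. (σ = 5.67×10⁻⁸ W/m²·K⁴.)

T ≈ 218 K

Power absorbed = (1−a)S·πR²; power emitted = 4πR²σT⁴. Equating and cancelling πR²:
T = ((1−a)S / 4σ)^(1/4) = (511 / (4 × 5.67×10⁻⁸))^(1/4) = (2.26×10^9)^(1/4).
T = 218 K.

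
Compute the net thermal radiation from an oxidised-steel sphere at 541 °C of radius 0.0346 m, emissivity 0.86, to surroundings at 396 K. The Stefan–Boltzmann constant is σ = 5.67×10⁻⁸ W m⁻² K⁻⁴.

Q ≈ 304 W

A = 4πr² = 4π × (0.0346)² = 0.0150 m².
Convert: 541 °C = 814 K.
Q = εσA(T⁴ − T_s⁴). T⁴ − T_s⁴ = (814)⁴ − (396)⁴ = 4.39×10^11 − 2.46×10^10 = 4.14×10^11 K⁴.
Q = 0.86 × 5.67×10⁻⁸ × 0.0150 × 4.14×10^11 = 304 W.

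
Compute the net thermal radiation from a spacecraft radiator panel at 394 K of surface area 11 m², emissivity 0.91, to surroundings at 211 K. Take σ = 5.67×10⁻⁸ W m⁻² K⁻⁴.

Q ≈ 12600 W

Q = εσA(T⁴ − T_s⁴). T⁴ − T_s⁴ = (394)⁴ − (211)⁴ = 2.41×10^10 − 1.98×10^9 = 2.21×10^10 K⁴.
Q = 0.91 × 5.67×10⁻⁸ × 11.0 × 2.21×10^10 = 12600 W.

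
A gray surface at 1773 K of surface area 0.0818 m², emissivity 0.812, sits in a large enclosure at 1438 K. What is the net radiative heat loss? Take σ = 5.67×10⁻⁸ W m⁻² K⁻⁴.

Q = εσA(T⁴ − T_s⁴). T⁴ − T_s⁴ = (1773)⁴ − (1438)⁴ = 9.88×10^12 − 4.28×10^12 = 5.61×10^12 K⁴.
Q = 0.812 × 5.67×10⁻⁸ × 0.0818 × 5.61×10^12 = 21100 W.

Q ≈ 21100 W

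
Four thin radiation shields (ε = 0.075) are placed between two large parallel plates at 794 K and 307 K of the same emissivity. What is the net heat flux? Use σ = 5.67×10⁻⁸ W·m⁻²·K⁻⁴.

q ≈ 172 W/m²

Each of the 5 gaps contributes resistance (2/ε − 1) = 2/0.075 − 1 = 25.67; total = 128.3.
q = σ(T₁⁴ − T₂⁴) / 128.3 = 5.67×10⁻⁸ × 3.89×10^11 / 128.3 = 172 W/m².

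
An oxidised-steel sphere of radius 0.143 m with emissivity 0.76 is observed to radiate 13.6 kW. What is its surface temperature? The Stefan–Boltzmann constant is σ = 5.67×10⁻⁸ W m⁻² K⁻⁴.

T ≈ 1050 K

A = 4πr² = 4π × (0.143)² = 0.257 m².
From P = εσAT⁴, T = (P / εσA)^(1/4) = (13600 / (0.76 × 5.67×10⁻⁸ × 0.257))^(1/4).
T = (1.23×10^12)^(1/4) = 1050 K.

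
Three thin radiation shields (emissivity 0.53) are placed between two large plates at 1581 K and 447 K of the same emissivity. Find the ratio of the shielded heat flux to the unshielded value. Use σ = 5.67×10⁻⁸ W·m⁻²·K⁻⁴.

ratio ≈ 0.250

With N identical shields there are N+1 = 4 gaps in series, each with the same radiative resistance, so the flux falls to 1/(N+1) of its unshielded value.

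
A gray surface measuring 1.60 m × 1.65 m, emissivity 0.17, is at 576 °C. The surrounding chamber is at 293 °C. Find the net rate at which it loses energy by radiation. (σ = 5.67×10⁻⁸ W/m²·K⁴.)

Q ≈ 10600 W

A = 1.60 × 1.65 = 2.64 m².
Convert: 576 °C = 849 K; 293 °C = 566 K.
Q = εσA(T⁴ − T_s⁴). T⁴ − T_s⁴ = (849)⁴ − (566)⁴ = 5.20×10^11 − 1.03×10^11 = 4.17×10^11 K⁴.
Q = 0.17 × 5.67×10⁻⁸ × 2.64 × 4.17×10^11 = 10600 W.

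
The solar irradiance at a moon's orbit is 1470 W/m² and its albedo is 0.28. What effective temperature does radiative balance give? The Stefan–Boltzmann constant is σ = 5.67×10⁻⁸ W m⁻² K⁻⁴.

Power absorbed = (1−a)S·πR²; power emitted = 4πR²σT⁴. Equating and cancelling πR²:
T = ((1−a)S / 4σ)^(1/4) = (1060 / (4 × 5.67×10⁻⁸))^(1/4) = (4.67×10^9)^(1/4).
T = 261 K.

T ≈ 261 K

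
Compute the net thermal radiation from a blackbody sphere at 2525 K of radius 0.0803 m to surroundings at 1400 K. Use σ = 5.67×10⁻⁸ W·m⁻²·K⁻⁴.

A = 4πr² = 4π × (0.0803)² = 0.0810 m².
Q = σA(T⁴ − T_s⁴). T⁴ − T_s⁴ = (2525)⁴ − (1400)⁴ = 4.06×10^13 − 3.84×10^12 = 3.68×10^13 K⁴.
Q = 5.67×10⁻⁸ × 0.0810 × 3.68×10^13 = 1.69×10^5 W.

Q ≈ 1.69×10^5 W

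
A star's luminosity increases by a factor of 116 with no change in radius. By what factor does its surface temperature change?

P ∝ T⁴ ⇒ T ∝ P^(1/4), so T scales by (116)^(1/4) = 3.28.

factor ≈ 3.28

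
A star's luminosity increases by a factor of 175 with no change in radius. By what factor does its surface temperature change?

P ∝ T⁴ ⇒ T ∝ P^(1/4), so T scales by (175)^(1/4) = 3.64.

factor ≈ 3.64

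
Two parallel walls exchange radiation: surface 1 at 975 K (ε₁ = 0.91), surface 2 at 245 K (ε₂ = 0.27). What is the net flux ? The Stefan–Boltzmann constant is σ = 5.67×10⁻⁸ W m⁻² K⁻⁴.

q ≈ 13400 W/m²

For two large parallel gray plates, q = σ(T₁⁴ − T₂⁴) / (1/ε₁ + 1/ε₂ − 1).
1/ε₁ + 1/ε₂ − 1 = 1/0.91 + 1/0.27 − 1 = 3.803.
T₁⁴ − T₂⁴ = 9.04×10^11 − 3.60×10^9 = 9.00×10^11 K⁴.
q = 5.67×10⁻⁸ × 9.00×10^11 / 3.803 = 13400 W/m².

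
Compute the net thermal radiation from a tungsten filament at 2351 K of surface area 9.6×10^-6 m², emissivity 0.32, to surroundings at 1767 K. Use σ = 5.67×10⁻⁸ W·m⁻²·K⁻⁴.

Q ≈ 3.62 W

Q = εσA(T⁴ − T_s⁴). T⁴ − T_s⁴ = (2351)⁴ − (1767)⁴ = 3.05×10^13 − 9.75×10^12 = 2.08×10^13 K⁴.
Q = 0.32 × 5.67×10⁻⁸ × 9.60×10^-6 × 2.08×10^13 = 3.62 W.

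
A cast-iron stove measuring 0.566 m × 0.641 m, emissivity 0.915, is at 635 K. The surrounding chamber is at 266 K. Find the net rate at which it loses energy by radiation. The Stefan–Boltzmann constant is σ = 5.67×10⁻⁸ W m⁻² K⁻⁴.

A = 0.566 × 0.641 = 0.363 m².
Q = εσA(T⁴ − T_s⁴). T⁴ − T_s⁴ = (635)⁴ − (266)⁴ = 1.63×10^11 − 5.01×10^9 = 1.58×10^11 K⁴.
Q = 0.915 × 5.67×10⁻⁸ × 0.363 × 1.58×10^11 = 2970 W.

Q ≈ 2970 W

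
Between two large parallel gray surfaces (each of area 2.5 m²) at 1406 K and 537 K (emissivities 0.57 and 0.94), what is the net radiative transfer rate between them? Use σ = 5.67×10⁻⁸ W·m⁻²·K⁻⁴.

For two large parallel gray plates, q = σ(T₁⁴ − T₂⁴) / (1/ε₁ + 1/ε₂ − 1).
1/ε₁ + 1/ε₂ − 1 = 1/0.57 + 1/0.94 − 1 = 1.818.
T₁⁴ − T₂⁴ = 3.91×10^12 − 8.32×10^10 = 3.82×10^12 K⁴.
q = 5.67×10⁻⁸ × 3.82×10^12 / 1.818 = 1.19×10^5 W/m².
Q = q·A = 1.19×10^5 × 2.5 = 2.98×10^5 W.

Q ≈ 2.98×10^5 W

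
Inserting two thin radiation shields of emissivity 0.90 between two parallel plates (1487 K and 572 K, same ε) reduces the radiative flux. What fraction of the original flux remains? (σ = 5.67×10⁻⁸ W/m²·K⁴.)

ratio ≈ 0.333

With N identical shields there are N+1 = 3 gaps in series, each with the same radiative resistance, so the flux falls to 1/(N+1) of its unshielded value.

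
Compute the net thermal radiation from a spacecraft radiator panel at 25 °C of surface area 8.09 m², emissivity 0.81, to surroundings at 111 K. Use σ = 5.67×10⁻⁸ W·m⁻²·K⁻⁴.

Q ≈ 2870 W

Convert: 25 °C = 298 K.
Q = εσA(T⁴ − T_s⁴). T⁴ − T_s⁴ = (298)⁴ − (111)⁴ = 7.89×10^9 − 1.52×10^8 = 7.73×10^9 K⁴.
Q = 0.81 × 5.67×10⁻⁸ × 8.09 × 7.73×10^9 = 2870 W.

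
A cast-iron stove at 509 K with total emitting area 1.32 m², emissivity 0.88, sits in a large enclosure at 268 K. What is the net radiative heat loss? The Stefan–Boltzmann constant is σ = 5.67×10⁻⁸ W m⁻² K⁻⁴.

Q ≈ 4080 W

Q = εσA(T⁴ − T_s⁴). T⁴ − T_s⁴ = (509)⁴ − (268)⁴ = 6.71×10^10 − 5.16×10^9 = 6.20×10^10 K⁴.
Q = 0.88 × 5.67×10⁻⁸ × 1.32 × 6.20×10^10 = 4080 W.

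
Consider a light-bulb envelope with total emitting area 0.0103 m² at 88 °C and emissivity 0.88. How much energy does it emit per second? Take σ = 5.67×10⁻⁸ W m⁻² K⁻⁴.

P ≈ 8.73 W

88 °C = 361 K.
P = εσAT⁴ = 0.88 × 5.67×10⁻⁸ × 0.0103 × (361)⁴ = 0.88 × 5.67×10⁻⁸ × 0.0103 × 1.70×10^10.
P = 8.73 W.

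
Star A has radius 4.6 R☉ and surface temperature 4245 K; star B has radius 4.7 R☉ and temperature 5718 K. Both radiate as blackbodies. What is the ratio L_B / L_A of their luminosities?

L = 4πR²σT⁴ ∝ R²T⁴, so L_B/L_A = (4.7/4.6)² × (5718/4245)⁴ = 1.04 × 3.29 = 3.44.

L_B/L_A ≈ 3.44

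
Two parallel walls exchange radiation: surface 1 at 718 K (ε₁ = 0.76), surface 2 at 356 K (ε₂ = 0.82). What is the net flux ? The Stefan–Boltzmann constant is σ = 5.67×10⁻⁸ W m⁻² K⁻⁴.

q ≈ 9220 W/m²

For two large parallel gray plates, q = σ(T₁⁴ − T₂⁴) / (1/ε₁ + 1/ε₂ − 1).
1/ε₁ + 1/ε₂ − 1 = 1/0.76 + 1/0.82 − 1 = 1.535.
T₁⁴ − T₂⁴ = 2.66×10^11 − 1.61×10^10 = 2.50×10^11 K⁴.
q = 5.67×10⁻⁸ × 2.50×10^11 / 1.535 = 9220 W/m².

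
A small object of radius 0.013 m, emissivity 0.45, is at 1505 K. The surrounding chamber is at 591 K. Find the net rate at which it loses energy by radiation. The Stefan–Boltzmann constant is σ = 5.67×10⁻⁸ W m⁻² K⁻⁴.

A = 4πr² = 4π × (0.013)² = 2.12×10^-3 m².
Q = εσA(T⁴ − T_s⁴). T⁴ − T_s⁴ = (1505)⁴ − (591)⁴ = 5.13×10^12 − 1.22×10^11 = 5.01×10^12 K⁴.
Q = 0.45 × 5.67×10⁻⁸ × 2.12×10^-3 × 5.01×10^12 = 271 W.

Q ≈ 271 W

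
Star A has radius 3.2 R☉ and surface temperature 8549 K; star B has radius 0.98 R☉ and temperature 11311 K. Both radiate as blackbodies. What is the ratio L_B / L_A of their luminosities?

L_B/L_A ≈ 0.287

L = 4πR²σT⁴ ∝ R²T⁴, so L_B/L_A = (0.98/3.2)² × (11311/8549)⁴ = 0.0938 × 3.06 = 0.287.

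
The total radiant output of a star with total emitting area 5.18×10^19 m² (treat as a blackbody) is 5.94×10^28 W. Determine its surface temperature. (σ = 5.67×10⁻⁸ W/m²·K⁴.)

From P = σAT⁴, T = (P / σA)^(1/4) = (5.94×10^28 / (5.67×10⁻⁸ × 5.18×10^19))^(1/4).
T = (2.02×10^16)^(1/4) = 11900 K.

T ≈ 11900 K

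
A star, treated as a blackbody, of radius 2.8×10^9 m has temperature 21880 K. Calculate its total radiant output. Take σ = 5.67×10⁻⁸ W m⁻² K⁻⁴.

P ≈ 1.28×10^30 W

A = 4πr² = 4π × (2.8×10^9)² = 9.85×10^19 m².
P = σAT⁴ = 5.67×10⁻⁸ × 9.85×10^19 × (21880)⁴ = 5.67×10⁻⁸ × 9.85×10^19 × 2.29×10^17.
P = 1.28×10^30 W.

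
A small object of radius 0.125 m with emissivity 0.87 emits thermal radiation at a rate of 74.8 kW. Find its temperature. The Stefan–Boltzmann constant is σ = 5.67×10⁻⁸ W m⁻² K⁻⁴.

A = 4πr² = 4π × (0.125)² = 0.196 m².
From P = εσAT⁴, T = (P / εσA)^(1/4) = (74800 / (0.87 × 5.67×10⁻⁸ × 0.196))^(1/4).
T = (7.72×10^12)^(1/4) = 1670 K.

T ≈ 1670 K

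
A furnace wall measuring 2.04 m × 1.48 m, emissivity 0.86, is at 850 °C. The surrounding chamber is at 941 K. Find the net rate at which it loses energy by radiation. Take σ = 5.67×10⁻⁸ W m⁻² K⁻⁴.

Q ≈ 1.19×10^5 W

A = 2.04 × 1.48 = 3.02 m².
Convert: 850 °C = 1123 K.
Q = εσA(T⁴ − T_s⁴). T⁴ − T_s⁴ = (1123)⁴ − (941)⁴ = 1.59×10^12 − 7.84×10^11 = 8.06×10^11 K⁴.
Q = 0.86 × 5.67×10⁻⁸ × 3.02 × 8.06×10^11 = 1.19×10^5 W.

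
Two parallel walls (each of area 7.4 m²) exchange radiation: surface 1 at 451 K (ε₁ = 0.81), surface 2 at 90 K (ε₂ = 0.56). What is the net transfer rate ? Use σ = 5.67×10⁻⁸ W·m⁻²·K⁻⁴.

Q ≈ 8580 W

For two large parallel gray plates, q = σ(T₁⁴ − T₂⁴) / (1/ε₁ + 1/ε₂ − 1).
1/ε₁ + 1/ε₂ − 1 = 1/0.81 + 1/0.56 − 1 = 2.020.
T₁⁴ − T₂⁴ = 4.14×10^10 − 6.56×10^7 = 4.13×10^10 K⁴.
q = 5.67×10⁻⁸ × 4.13×10^10 / 2.020 = 1160 W/m².
Q = q·A = 1160 × 7.4 = 8580 W.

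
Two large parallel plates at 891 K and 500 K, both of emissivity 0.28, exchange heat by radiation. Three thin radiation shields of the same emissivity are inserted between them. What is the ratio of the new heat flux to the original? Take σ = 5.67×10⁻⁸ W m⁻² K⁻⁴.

With N identical shields there are N+1 = 4 gaps in series, each with the same radiative resistance, so the flux falls to 1/(N+1) of its unshielded value.

ratio ≈ 0.250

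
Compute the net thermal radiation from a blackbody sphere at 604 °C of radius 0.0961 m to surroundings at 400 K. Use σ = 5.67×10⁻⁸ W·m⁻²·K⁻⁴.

A = 4πr² = 4π × (0.0961)² = 0.116 m².
Convert: 604 °C = 877 K.
Q = σA(T⁴ − T_s⁴). T⁴ − T_s⁴ = (877)⁴ − (400)⁴ = 5.92×10^11 − 2.56×10^10 = 5.66×10^11 K⁴.
Q = 5.67×10⁻⁸ × 0.116 × 5.66×10^11 = 3720 W.

Q ≈ 3720 W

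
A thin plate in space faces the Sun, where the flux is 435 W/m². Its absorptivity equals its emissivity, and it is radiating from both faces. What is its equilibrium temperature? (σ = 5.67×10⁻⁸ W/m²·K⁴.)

Absorbed flux αS = emitted flux 2εσT⁴ per unit area; with α = ε this gives T = (S/2σ)^(1/4).
T = (435 / (2 × 5.67×10⁻⁸))^(1/4) = (3.84×10^9)^(1/4).
T = 249 K.

T ≈ 249 K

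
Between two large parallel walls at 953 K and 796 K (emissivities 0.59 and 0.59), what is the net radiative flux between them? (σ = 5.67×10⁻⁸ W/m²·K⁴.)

q ≈ 10000 W/m²

For two large parallel gray plates, q = σ(T₁⁴ − T₂⁴) / (1/ε₁ + 1/ε₂ − 1).
1/ε₁ + 1/ε₂ − 1 = 1/0.59 + 1/0.59 − 1 = 2.390.
T₁⁴ − T₂⁴ = 8.25×10^11 − 4.01×10^11 = 4.23×10^11 K⁴.
q = 5.67×10⁻⁸ × 4.23×10^11 / 2.390 = 10000 W/m².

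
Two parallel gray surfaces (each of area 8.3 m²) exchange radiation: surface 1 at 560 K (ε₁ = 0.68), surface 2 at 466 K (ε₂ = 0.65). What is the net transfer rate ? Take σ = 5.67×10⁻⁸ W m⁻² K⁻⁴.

Q ≈ 12000 W

For two large parallel gray plates, q = σ(T₁⁴ − T₂⁴) / (1/ε₁ + 1/ε₂ − 1).
1/ε₁ + 1/ε₂ − 1 = 1/0.68 + 1/0.65 − 1 = 2.009.
T₁⁴ − T₂⁴ = 9.83×10^10 − 4.72×10^10 = 5.12×10^10 K⁴.
q = 5.67×10⁻⁸ × 5.12×10^10 / 2.009 = 1440 W/m².
Q = q·A = 1440 × 8.3 = 12000 W.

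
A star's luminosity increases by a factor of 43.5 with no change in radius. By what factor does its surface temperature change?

factor ≈ 2.57

P ∝ T⁴ ⇒ T ∝ P^(1/4), so T scales by (43.5)^(1/4) = 2.57.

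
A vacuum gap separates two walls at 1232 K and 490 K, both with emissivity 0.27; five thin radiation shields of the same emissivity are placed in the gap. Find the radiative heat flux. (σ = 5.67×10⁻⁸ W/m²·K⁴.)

q ≈ 3310 W/m²

Each of the 6 gaps contributes resistance (2/ε − 1) = 2/0.27 − 1 = 6.407; total = 38.44.
q = σ(T₁⁴ − T₂⁴) / 38.44 = 5.67×10⁻⁸ × 2.25×10^12 / 38.44 = 3310 W/m².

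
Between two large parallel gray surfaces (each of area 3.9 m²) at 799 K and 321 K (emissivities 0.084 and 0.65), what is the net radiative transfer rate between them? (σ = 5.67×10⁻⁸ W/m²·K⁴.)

Q ≈ 7050 W

For two large parallel gray plates, q = σ(T₁⁴ − T₂⁴) / (1/ε₁ + 1/ε₂ − 1).
1/ε₁ + 1/ε₂ − 1 = 1/0.084 + 1/0.65 − 1 = 12.44.
T₁⁴ − T₂⁴ = 4.08×10^11 − 1.06×10^10 = 3.97×10^11 K⁴.
q = 5.67×10⁻⁸ × 3.97×10^11 / 12.44 = 1810 W/m².
Q = q·A = 1810 × 3.9 = 7050 W.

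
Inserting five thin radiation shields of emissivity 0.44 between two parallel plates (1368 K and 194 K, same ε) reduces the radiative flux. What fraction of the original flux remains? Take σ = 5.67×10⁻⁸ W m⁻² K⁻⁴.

ratio ≈ 0.167

With N identical shields there are N+1 = 6 gaps in series, each with the same radiative resistance, so the flux falls to 1/(N+1) of its unshielded value.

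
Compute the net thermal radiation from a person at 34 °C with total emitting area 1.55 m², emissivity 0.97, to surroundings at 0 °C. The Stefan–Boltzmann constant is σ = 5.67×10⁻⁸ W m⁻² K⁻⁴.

Q ≈ 284 W

Convert: 34 °C = 307 K; 0 °C = 273 K.
Q = εσA(T⁴ − T_s⁴). T⁴ − T_s⁴ = (307)⁴ − (273)⁴ = 8.88×10^9 − 5.55×10^9 = 3.33×10^9 K⁴.
Q = 0.97 × 5.67×10⁻⁸ × 1.55 × 3.33×10^9 = 284 W.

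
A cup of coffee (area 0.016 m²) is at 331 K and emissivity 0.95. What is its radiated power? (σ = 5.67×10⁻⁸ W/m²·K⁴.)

P = εσAT⁴ = 0.95 × 5.67×10⁻⁸ × 0.0160 × (331)⁴ = 0.95 × 5.67×10⁻⁸ × 0.0160 × 1.20×10^10.
P = 10.3 W.

P ≈ 10.3 W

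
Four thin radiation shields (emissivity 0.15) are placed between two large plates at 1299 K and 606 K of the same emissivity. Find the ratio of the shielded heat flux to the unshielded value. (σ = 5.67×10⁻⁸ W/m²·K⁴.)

With N identical shields there are N+1 = 5 gaps in series, each with the same radiative resistance, so the flux falls to 1/(N+1) of its unshielded value.

ratio ≈ 0.200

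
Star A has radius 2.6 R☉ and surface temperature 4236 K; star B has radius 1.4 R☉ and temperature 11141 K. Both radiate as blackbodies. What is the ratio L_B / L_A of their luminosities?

L_B/L_A ≈ 13.9

L = 4πR²σT⁴ ∝ R²T⁴, so L_B/L_A = (1.4/2.6)² × (11141/4236)⁴ = 0.290 × 47.8 = 13.9.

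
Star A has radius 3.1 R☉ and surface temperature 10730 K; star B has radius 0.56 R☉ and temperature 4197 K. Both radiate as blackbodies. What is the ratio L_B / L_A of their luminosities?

L = 4πR²σT⁴ ∝ R²T⁴, so L_B/L_A = (0.56/3.1)² × (4197/10730)⁴ = 0.0326 × 0.0234 = 7.64×10^-4.

L_B/L_A ≈ 7.64×10^-4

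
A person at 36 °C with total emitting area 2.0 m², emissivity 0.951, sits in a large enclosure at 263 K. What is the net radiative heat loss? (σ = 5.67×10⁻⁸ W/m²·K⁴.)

Q ≈ 467 W

Convert: 36 °C = 309 K.
Q = εσA(T⁴ − T_s⁴). T⁴ − T_s⁴ = (309)⁴ − (263)⁴ = 9.12×10^9 − 4.78×10^9 = 4.33×10^9 K⁴.
Q = 0.951 × 5.67×10⁻⁸ × 2.00 × 4.33×10^9 = 467 W.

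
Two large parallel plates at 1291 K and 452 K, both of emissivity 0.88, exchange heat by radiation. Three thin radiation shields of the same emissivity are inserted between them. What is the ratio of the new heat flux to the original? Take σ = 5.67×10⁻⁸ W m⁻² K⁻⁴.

ratio ≈ 0.250

With N identical shields there are N+1 = 4 gaps in series, each with the same radiative resistance, so the flux falls to 1/(N+1) of its unshielded value.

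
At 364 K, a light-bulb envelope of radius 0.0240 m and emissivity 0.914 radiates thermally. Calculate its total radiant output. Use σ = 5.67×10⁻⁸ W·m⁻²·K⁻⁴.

A = 4πr² = 4π × (0.0240)² = 7.24×10^-3 m².
P = εσAT⁴ = 0.914 × 5.67×10⁻⁸ × 7.24×10^-3 × (364)⁴ = 0.914 × 5.67×10⁻⁸ × 7.24×10^-3 × 1.76×10^10.
P = 6.59 W.

P ≈ 6.59 W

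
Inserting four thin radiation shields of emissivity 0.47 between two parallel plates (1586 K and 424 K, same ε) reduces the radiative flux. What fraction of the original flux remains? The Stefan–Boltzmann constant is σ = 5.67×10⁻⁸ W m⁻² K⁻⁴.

With N identical shields there are N+1 = 5 gaps in series, each with the same radiative resistance, so the flux falls to 1/(N+1) of its unshielded value.

ratio ≈ 0.200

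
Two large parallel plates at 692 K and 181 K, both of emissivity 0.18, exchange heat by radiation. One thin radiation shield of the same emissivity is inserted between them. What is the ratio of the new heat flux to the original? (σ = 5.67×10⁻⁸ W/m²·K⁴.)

ratio ≈ 0.500

With N identical shields there are N+1 = 2 gaps in series, each with the same radiative resistance, so the flux falls to 1/(N+1) of its unshielded value.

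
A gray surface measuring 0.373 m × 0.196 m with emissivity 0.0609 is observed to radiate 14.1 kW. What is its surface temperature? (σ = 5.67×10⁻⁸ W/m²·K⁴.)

A = 0.373 × 0.196 = 0.0731 m².
From P = εσAT⁴, T = (P / εσA)^(1/4) = (14100 / (0.0609 × 5.67×10⁻⁸ × 0.0731))^(1/4).
T = (5.59×10^13)^(1/4) = 2730 K.

T ≈ 2730 K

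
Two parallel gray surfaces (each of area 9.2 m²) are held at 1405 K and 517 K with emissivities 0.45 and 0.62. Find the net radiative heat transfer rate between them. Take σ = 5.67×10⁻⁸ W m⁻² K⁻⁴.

For two large parallel gray plates, q = σ(T₁⁴ − T₂⁴) / (1/ε₁ + 1/ε₂ − 1).
1/ε₁ + 1/ε₂ − 1 = 1/0.45 + 1/0.62 − 1 = 2.835.
T₁⁴ − T₂⁴ = 3.90×10^12 − 7.14×10^10 = 3.83×10^12 K⁴.
q = 5.67×10⁻⁸ × 3.83×10^12 / 2.835 = 76500 W/m².
Q = q·A = 76500 × 9.2 = 7.04×10^5 W.

Q ≈ 7.04×10^5 W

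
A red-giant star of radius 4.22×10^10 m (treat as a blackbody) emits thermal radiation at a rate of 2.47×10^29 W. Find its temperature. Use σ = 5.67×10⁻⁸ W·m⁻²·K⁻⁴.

T ≈ 3740 K

A = 4πr² = 4π × (4.22×10^10)² = 2.24×10^22 m².
From P = σAT⁴, T = (P / σA)^(1/4) = (2.47×10^29 / (5.67×10⁻⁸ × 2.24×10^22))^(1/4).
T = (1.95×10^14)^(1/4) = 3740 K.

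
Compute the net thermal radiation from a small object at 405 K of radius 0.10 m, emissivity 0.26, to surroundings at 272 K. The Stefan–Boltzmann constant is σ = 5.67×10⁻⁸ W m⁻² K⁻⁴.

Q ≈ 39.7 W

A = 4πr² = 4π × (0.10)² = 0.126 m².
Q = εσA(T⁴ − T_s⁴). T⁴ − T_s⁴ = (405)⁴ − (272)⁴ = 2.69×10^10 − 5.47×10^9 = 2.14×10^10 K⁴.
Q = 0.26 × 5.67×10⁻⁸ × 0.126 × 2.14×10^10 = 39.7 W.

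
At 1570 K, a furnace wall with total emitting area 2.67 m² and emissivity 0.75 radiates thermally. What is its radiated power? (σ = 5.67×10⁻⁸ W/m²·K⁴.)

P ≈ 6.90×10^5 W

Stefan–Boltzmann: P = εσAT⁴ = 0.75 × 5.67×10⁻⁸ × 2.67 × (1570)⁴ = 0.75 × 5.67×10⁻⁸ × 2.67 × 6.08×10^12.
P = 6.90×10^5 W.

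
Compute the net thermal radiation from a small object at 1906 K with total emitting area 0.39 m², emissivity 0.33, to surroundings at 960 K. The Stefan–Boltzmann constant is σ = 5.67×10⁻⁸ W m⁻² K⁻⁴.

Q = εσA(T⁴ − T_s⁴). T⁴ − T_s⁴ = (1906)⁴ − (960)⁴ = 1.32×10^13 − 8.49×10^11 = 1.23×10^13 K⁴.
Q = 0.33 × 5.67×10⁻⁸ × 0.390 × 1.23×10^13 = 90100 W.

Q ≈ 90100 W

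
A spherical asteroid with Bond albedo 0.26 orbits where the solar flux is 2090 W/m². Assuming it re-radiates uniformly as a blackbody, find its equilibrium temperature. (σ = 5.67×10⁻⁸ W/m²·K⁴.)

Power absorbed = (1−a)S·πR²; power emitted = 4πR²σT⁴. Equating and cancelling πR²:
T = ((1−a)S / 4σ)^(1/4) = (1550 / (4 × 5.67×10⁻⁸))^(1/4) = (6.82×10^9)^(1/4).
T = 287 K.

T ≈ 287 K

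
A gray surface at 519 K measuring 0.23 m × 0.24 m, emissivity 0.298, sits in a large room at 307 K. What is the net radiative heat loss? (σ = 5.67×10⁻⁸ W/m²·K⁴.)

Q ≈ 59.4 W

A = 0.23 × 0.24 = 0.0552 m².
Q = εσA(T⁴ − T_s⁴). T⁴ − T_s⁴ = (519)⁴ − (307)⁴ = 7.26×10^10 − 8.88×10^9 = 6.37×10^10 K⁴.
Q = 0.298 × 5.67×10⁻⁸ × 0.0552 × 6.37×10^10 = 59.4 W.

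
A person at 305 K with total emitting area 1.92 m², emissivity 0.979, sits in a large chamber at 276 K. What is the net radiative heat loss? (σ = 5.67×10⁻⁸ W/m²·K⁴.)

Q = εσA(T⁴ − T_s⁴). T⁴ − T_s⁴ = (305)⁴ − (276)⁴ = 8.65×10^9 − 5.80×10^9 = 2.85×10^9 K⁴.
Q = 0.979 × 5.67×10⁻⁸ × 1.92 × 2.85×10^9 = 304 W.

Q ≈ 304 W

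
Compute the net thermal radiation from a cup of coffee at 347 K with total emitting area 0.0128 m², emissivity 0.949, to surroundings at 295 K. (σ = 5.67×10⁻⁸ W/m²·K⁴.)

Q ≈ 4.77 W

Q = εσA(T⁴ − T_s⁴). T⁴ − T_s⁴ = (347)⁴ − (295)⁴ = 1.45×10^10 − 7.57×10^9 = 6.92×10^9 K⁴.
Q = 0.949 × 5.67×10⁻⁸ × 0.0128 × 6.92×10^9 = 4.77 W.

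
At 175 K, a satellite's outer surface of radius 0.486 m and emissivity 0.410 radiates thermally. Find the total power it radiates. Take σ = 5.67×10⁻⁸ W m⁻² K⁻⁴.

A = 4πr² = 4π × (0.486)² = 2.97 m².
Stefan–Boltzmann: P = εσAT⁴ = 0.410 × 5.67×10⁻⁸ × 2.97 × (175)⁴ = 0.410 × 5.67×10⁻⁸ × 2.97 × 9.38×10^8.
P = 64.7 W.

P ≈ 64.7 W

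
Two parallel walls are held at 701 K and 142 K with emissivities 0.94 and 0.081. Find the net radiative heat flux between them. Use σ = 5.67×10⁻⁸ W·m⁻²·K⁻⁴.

For two large parallel gray plates, q = σ(T₁⁴ − T₂⁴) / (1/ε₁ + 1/ε₂ − 1).
1/ε₁ + 1/ε₂ − 1 = 1/0.94 + 1/0.081 − 1 = 12.41.
T₁⁴ − T₂⁴ = 2.41×10^11 − 4.07×10^8 = 2.41×10^11 K⁴.
q = 5.67×10⁻⁸ × 2.41×10^11 / 12.41 = 1100 W/m².

q ≈ 1100 W/m²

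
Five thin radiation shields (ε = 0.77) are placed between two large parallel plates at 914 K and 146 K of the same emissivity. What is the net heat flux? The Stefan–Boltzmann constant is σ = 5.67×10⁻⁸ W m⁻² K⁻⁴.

Each of the 6 gaps contributes resistance (2/ε − 1) = 2/0.77 − 1 = 1.597; total = 9.584.
q = σ(T₁⁴ − T₂⁴) / 9.584 = 5.67×10⁻⁸ × 6.97×10^11 / 9.584 = 4130 W/m².

q ≈ 4130 W/m²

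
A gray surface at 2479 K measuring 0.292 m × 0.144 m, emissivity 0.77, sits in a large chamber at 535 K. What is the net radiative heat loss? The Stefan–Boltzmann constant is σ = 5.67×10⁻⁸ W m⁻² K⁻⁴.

Q ≈ 69200 W

A = 0.292 × 0.144 = 0.0420 m².
Q = εσA(T⁴ − T_s⁴). T⁴ − T_s⁴ = (2479)⁴ − (535)⁴ = 3.78×10^13 − 8.19×10^10 = 3.77×10^13 K⁴.
Q = 0.77 × 5.67×10⁻⁸ × 0.0420 × 3.77×10^13 = 69200 W.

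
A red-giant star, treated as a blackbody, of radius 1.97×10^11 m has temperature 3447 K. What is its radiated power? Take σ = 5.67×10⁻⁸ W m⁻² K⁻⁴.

A = 4πr² = 4π × (1.97×10^11)² = 4.88×10^23 m².
P = σAT⁴ = 5.67×10⁻⁸ × 4.88×10^23 × (3447)⁴ = 5.67×10⁻⁸ × 4.88×10^23 × 1.41×10^14.
P = 3.90×10^30 W.

P ≈ 3.90×10^30 W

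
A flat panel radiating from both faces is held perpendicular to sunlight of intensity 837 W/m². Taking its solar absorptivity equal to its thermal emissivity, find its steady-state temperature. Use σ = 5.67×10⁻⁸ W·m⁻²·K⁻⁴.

T ≈ 293 K

Absorbed flux αS = emitted flux 2εσT⁴ per unit area; with α = ε this gives T = (S/2σ)^(1/4).
T = (837 / (2 × 5.67×10⁻⁸))^(1/4) = (7.38×10^9)^(1/4).
T = 293 K.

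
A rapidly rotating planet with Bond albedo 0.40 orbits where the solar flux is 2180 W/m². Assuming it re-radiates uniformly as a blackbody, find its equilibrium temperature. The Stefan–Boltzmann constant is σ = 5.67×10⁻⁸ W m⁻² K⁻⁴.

Power absorbed = (1−a)S·πR²; power emitted = 4πR²σT⁴. Equating and cancelling πR²:
T = ((1−a)S / 4σ)^(1/4) = (1310 / (4 × 5.67×10⁻⁸))^(1/4) = (5.77×10^9)^(1/4).
T = 276 K.

T ≈ 276 K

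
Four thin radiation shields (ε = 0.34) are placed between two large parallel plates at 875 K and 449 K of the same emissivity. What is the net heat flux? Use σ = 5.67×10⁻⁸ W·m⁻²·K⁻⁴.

Each of the 5 gaps contributes resistance (2/ε − 1) = 2/0.34 − 1 = 4.882; total = 24.41.
q = σ(T₁⁴ − T₂⁴) / 24.41 = 5.67×10⁻⁸ × 5.46×10^11 / 24.41 = 1270 W/m².

q ≈ 1270 W/m²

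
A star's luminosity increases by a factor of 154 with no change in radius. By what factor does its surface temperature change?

factor ≈ 3.52

P ∝ T⁴ ⇒ T ∝ P^(1/4), so T scales by (154)^(1/4) = 3.52.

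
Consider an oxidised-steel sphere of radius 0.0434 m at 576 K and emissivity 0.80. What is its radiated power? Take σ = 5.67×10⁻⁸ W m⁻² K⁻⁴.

A = 4πr² = 4π × (0.0434)² = 0.0237 m².
Stefan–Boltzmann: P = εσAT⁴ = 0.80 × 5.67×10⁻⁸ × 0.0237 × (576)⁴ = 0.80 × 5.67×10⁻⁸ × 0.0237 × 1.10×10^11.
P = 118 W.

P ≈ 118 W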